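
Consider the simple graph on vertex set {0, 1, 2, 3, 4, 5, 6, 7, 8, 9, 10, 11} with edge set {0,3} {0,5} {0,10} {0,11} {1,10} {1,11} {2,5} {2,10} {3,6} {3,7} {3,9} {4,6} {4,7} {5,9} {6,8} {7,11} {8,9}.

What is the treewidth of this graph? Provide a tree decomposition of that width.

Each bag holds 4 vertices, so the decomposition has width 3, which upper-bounds the treewidth. For the lower bound: the 4 vertex sets {4,6,8}, {7}, {3}, {0,5,9,11} are disjoint, each induces a connected subgraph, and every pair is joined by at least one edge of G. Contracting each set to a single vertex therefore yields K_{4} as a minor, and since treewidth is minor-monotone, tw(G) ≥ tw(K_{4}) = 3. Therefore the treewidth is 3.

Treewidth 3.
Bags: B1 = {4, 6, 7, 8}  B2 = {3, 6, 7, 8}  B3 = {3, 7, 8, 9}  B4 = {3, 7, 9, 11}  B5 = {0, 3, 9, 11}  B6 = {0, 5, 9, 11}  B7 = {0, 1, 5, 11}  B8 = {0, 1, 5, 10}  B9 = {1, 2, 5, 10}
Tree: B1–B2, B2–B3, B3–B4, B4–B5, B5–B6, B6–B7, B7–B8, B8–B9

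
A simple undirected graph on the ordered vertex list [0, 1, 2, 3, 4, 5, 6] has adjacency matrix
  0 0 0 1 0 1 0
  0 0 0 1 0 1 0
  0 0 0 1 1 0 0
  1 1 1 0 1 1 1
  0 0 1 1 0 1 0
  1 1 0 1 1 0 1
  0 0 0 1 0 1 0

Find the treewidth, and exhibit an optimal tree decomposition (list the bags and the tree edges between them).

The largest bag has 3 vertices, giving width 2; this decomposition certifies tw(G) ≤ 2. Conversely, {2, 3, 4} is a clique of size 3, and the vertices of any clique must share a bag in every tree decomposition; so some bag has ≥ 3 vertices and tw(G) ≥ 2. Hence tw(G) = 2 exactly.

Treewidth 2.
One such decomposition:
Bags: B1 = {1, 3, 5}  B2 = {3, 5, 6}  B3 = {3, 4, 5}  B4 = {0, 3, 5}  B5 = {2, 3, 4}
Tree: B1–B2, B2–B3, B3–B4, B3–B5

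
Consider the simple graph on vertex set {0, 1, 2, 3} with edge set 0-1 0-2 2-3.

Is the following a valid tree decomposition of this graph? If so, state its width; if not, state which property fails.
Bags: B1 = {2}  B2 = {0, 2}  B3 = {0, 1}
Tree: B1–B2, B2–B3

No — vertex 3 appears in no bag.

A tree decomposition must satisfy three properties: every vertex lies in some bag; for every edge, both endpoints lie together in some bag; and for every vertex, the bags containing it form a connected subtree. Here vertex 3 appears in no bag, so the decomposition is invalid.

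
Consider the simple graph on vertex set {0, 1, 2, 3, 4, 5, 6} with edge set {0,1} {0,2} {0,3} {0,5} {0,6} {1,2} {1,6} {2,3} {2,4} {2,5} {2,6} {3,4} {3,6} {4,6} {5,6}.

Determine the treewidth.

3

A width-3 tree decomposition is:
Bags: B1 = {0, 1, 2, 6}  B2 = {0, 2, 3, 6}  B3 = {2, 3, 4, 6}  B4 = {0, 2, 5, 6}
Tree: B1–B2, B2–B3, B1–B4
Each bag holds 4 vertices, so the decomposition has width 3, which upper-bounds the treewidth. For the lower bound, the 4 vertices {0, 1, 2, 6} are pairwise adjacent, and any tree decomposition puts a clique entirely inside one bag — forcing width ≥ 3. Hence tw(G) = 3 exactly.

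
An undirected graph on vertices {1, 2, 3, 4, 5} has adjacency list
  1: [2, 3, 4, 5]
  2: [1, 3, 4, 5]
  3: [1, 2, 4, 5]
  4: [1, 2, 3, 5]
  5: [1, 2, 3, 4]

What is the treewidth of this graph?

4

A width-4 tree decomposition is:
Bags: B1 = {1, 2, 3, 4, 5}
Tree: (single bag)
A single bag containing all 5 vertices is trivially a valid decomposition of width 4. Conversely, {1, 2, 3, 4, 5} is a clique of size 5, and the vertices of any clique must share a bag in every tree decomposition; so some bag has ≥ 5 vertices and tw(G) ≥ 4. Hence tw(G) = 4 exactly.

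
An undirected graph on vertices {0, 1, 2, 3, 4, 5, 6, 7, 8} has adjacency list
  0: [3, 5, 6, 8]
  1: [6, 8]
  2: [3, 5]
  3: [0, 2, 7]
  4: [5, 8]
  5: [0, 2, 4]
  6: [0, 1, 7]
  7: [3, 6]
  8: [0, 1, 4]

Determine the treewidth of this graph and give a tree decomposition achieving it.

The largest bag has 4 vertices, giving width 3; this decomposition certifies tw(G) ≤ 3. For the lower bound: the 4 vertex sets {1,4,8}, {5}, {0}, {2,3,6,7} are disjoint, each induces a connected subgraph, and every pair is joined by at least one edge of G. Contracting each set to a single vertex therefore yields K_{4} as a minor, and since treewidth is minor-monotone, tw(G) ≥ tw(K_{4}) = 3. Combining the bounds, tw(G) = 3.

Treewidth 3.
Bags: B1 = {1, 4, 5, 8}  B2 = {0, 1, 5, 8}  B3 = {0, 1, 5, 6}  B4 = {0, 2, 5, 6}  B5 = {0, 2, 3, 6}  B6 = {2, 3, 6, 7}
Tree: B1–B2, B2–B3, B3–B4, B4–B5, B5–B6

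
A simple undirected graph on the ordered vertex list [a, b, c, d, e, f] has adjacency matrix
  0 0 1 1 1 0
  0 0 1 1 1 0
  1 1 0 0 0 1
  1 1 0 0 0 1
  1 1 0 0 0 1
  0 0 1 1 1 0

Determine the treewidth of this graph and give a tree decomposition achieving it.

Every bag has size at most 4, so the width is 4 − 1 = 3 and tw(G) ≤ 3. For the lower bound: the 4 vertex sets {b,c}, {a,e}, {d}, {f} are disjoint, each induces a connected subgraph, and every pair is joined by at least one edge of G. Contracting each set to a single vertex therefore yields K_{4} as a minor, and since treewidth is minor-monotone, tw(G) ≥ tw(K_{4}) = 3. Therefore the treewidth is 3.

Treewidth 3.
One such decomposition:
Bags: B1 = {b, c, d, e}  B2 = {a, c, d, e}  B3 = {c, d, e, f}
Tree: B1–B2, B2–B3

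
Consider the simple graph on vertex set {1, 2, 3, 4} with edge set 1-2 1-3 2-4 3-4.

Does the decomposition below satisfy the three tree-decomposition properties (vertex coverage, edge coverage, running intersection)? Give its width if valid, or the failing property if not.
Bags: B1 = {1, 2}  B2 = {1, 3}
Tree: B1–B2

No — vertex 4 appears in no bag.

A tree decomposition must satisfy three properties: every vertex lies in some bag; for every edge, both endpoints lie together in some bag; and for every vertex, the bags containing it form a connected subtree. Here vertex 4 appears in no bag, so the decomposition is invalid.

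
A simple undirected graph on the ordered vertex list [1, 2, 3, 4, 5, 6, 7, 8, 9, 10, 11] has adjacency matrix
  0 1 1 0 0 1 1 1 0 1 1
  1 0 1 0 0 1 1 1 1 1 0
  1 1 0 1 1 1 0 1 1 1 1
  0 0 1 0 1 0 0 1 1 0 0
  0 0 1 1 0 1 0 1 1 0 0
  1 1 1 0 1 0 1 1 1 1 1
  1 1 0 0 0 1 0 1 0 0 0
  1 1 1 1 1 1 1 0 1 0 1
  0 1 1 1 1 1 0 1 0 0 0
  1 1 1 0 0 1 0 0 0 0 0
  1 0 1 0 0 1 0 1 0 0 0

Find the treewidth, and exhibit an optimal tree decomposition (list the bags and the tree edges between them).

Treewidth 4.
One such decomposition:
Bags: B1 = {3, 4, 5, 8, 9}  B2 = {3, 5, 6, 8, 9}  B3 = {2, 3, 6, 8, 9}  B4 = {1, 2, 3, 6, 8}  B5 = {1, 2, 3, 6, 10}  B6 = {1, 3, 6, 8, 11}  B7 = {1, 2, 6, 7, 8}
Tree: B1–B2, B2–B3, B3–B4, B4–B5, B4–B6, B4–B7

Every bag has size at most 5, so the width is 5 − 1 = 4 and tw(G) ≤ 4. For the lower bound, the 5 vertices {3, 4, 5, 8, 9} are pairwise adjacent, and any tree decomposition puts a clique entirely inside one bag — forcing width ≥ 4. Therefore the treewidth is 4.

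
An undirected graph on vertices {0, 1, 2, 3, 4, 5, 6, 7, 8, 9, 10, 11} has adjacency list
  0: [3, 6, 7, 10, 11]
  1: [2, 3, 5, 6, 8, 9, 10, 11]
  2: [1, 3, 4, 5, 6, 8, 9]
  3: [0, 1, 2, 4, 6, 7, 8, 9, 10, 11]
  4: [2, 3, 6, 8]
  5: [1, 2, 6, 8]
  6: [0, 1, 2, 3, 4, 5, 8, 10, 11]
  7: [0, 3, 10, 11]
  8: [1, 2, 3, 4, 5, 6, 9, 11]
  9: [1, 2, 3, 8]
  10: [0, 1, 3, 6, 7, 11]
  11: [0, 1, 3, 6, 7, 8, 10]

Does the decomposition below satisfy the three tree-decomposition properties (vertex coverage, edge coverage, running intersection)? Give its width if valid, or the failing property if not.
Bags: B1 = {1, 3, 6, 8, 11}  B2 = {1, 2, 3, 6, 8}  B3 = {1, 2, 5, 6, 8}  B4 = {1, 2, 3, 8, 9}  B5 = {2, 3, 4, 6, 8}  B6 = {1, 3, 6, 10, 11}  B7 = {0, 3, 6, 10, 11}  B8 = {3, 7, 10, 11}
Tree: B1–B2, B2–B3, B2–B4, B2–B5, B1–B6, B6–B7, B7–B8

No — edge (0,7) lies in no bag.

A tree decomposition must satisfy three properties: every vertex lies in some bag; for every edge, both endpoints lie together in some bag; and for every vertex, the bags containing it form a connected subtree. Here edge (0,7) lies in no bag, so the decomposition is invalid.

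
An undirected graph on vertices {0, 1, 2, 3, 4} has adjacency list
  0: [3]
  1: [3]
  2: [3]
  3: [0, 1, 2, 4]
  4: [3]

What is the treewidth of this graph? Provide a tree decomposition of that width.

The largest bag has 2 vertices, giving width 1; this decomposition certifies tw(G) ≤ 1. Any graph with an edge has treewidth ≥ 1, and G has the edge 4–3. The upper and lower bounds meet at 1, so that is the treewidth.

Treewidth 1.
Bags: B1 = {3, 4}  B2 = {2, 3}  B3 = {0, 3}  B4 = {1, 3}
Tree: B1–B2, B1–B3, B1–B4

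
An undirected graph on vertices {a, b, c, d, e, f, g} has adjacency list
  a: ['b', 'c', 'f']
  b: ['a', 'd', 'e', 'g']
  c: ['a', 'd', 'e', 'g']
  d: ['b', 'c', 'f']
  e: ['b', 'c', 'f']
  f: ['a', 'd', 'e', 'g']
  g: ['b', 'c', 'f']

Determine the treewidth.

A width-3 tree decomposition is:
Bags: B1 = {a, b, c, f}  B2 = {b, c, e, f}  B3 = {b, c, d, f}  B4 = {b, c, f, g}
Tree: B1–B2, B2–B3, B3–B4
Each bag holds 4 vertices, so the decomposition has width 3, which upper-bounds the treewidth. For the lower bound: the 4 vertex sets {a,c}, {b,e}, {f}, {d} are disjoint, each induces a connected subgraph, and every pair is joined by at least one edge of G. Contracting each set to a single vertex therefore yields K_{4} as a minor, and since treewidth is minor-monotone, tw(G) ≥ tw(K_{4}) = 3. Therefore the treewidth is 3.

3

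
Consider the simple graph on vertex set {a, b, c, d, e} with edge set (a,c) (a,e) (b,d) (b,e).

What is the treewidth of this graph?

A width-1 tree decomposition is:
Bags: B1 = {a, e}  B2 = {a, c}  B3 = {b, e}  B4 = {b, d}
Tree: B1–B2, B1–B3, B3–B4
Each bag holds 2 vertices, so the decomposition has width 1, which upper-bounds the treewidth. Any graph with an edge has treewidth ≥ 1, and G has the edge e–a. Combining the bounds, tw(G) = 1.

1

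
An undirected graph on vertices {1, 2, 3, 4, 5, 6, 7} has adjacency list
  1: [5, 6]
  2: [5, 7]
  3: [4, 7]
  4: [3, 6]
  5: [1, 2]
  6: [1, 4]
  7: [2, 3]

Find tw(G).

2

A width-2 tree decomposition is:
Bags: B1 = {1, 4, 6}  B2 = {1, 3, 4}  B3 = {1, 3, 7}  B4 = {1, 2, 7}  B5 = {1, 2, 5}
Tree: B1–B2, B2–B3, B3–B4, B4–B5
Every bag has size at most 3, so the width is 3 − 1 = 2 and tw(G) ≤ 2. For the lower bound, G contains the cycle 1–6–4–3–7–2–5–1, so G is not a forest; only forests have treewidth ≤ 1, hence tw(G) ≥ 2. The upper and lower bounds meet at 2, so that is the treewidth.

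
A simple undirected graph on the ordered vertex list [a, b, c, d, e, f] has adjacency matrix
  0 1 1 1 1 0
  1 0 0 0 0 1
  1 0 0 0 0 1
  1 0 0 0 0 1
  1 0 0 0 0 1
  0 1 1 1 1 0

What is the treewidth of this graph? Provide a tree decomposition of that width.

Treewidth 2.
Bags: B1 = {a, d, f}  B2 = {a, c, f}  B3 = {a, b, f}  B4 = {a, e, f}
Tree: B1–B2, B2–B3, B3–B4

The largest bag has 3 vertices, giving width 2; this decomposition certifies tw(G) ≤ 2. Since a–d–f–c–a is a cycle in G, G is not acyclic. Forests are exactly the graphs of treewidth ≤ 1, so tw(G) ≥ 2. Combining the bounds, tw(G) = 2.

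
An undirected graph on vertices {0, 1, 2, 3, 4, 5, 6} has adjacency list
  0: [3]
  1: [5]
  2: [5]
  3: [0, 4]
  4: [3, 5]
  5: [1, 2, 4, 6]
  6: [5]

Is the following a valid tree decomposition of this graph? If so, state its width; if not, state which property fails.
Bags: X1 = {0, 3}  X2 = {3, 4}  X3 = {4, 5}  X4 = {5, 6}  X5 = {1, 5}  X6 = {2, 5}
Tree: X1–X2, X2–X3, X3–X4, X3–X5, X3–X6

Yes; width 1.

Checking the three conditions: (i) the bags cover all of {0, 1, 2, 3, 4, 5, 6}; (ii) for each edge, some bag contains both endpoints; (iii) the bags containing any fixed vertex form a subtree. All hold, so the decomposition is valid with width 2 − 1 = 1.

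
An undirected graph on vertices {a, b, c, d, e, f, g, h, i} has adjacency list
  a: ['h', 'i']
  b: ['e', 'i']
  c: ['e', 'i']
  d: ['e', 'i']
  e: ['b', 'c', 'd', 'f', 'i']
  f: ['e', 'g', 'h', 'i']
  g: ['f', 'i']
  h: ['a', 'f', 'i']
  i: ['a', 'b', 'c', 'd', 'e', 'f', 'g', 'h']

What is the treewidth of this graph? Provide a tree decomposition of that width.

Treewidth 2.
One optimal decomposition is:
Bags: B1 = {e, f, i}  B2 = {c, e, i}  B3 = {d, e, i}  B4 = {f, h, i}  B5 = {f, g, i}  B6 = {a, h, i}  B7 = {b, e, i}
Tree: B1–B2, B2–B3, B1–B4, B4–B5, B4–B6, B1–B7

Every bag has size at most 3, so the width is 3 − 1 = 2 and tw(G) ≤ 2. Conversely, {f, g, i} is a clique of size 3, and the vertices of any clique must share a bag in every tree decomposition; so some bag has ≥ 3 vertices and tw(G) ≥ 2. Combining the bounds, tw(G) = 2.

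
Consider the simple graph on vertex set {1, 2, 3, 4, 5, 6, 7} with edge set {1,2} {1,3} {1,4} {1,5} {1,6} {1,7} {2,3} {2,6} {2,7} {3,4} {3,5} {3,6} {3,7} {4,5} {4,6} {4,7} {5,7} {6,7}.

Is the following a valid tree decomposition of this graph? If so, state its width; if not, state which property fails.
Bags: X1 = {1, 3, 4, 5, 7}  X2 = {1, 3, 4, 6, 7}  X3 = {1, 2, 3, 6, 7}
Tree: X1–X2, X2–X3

Vertex coverage: the bags together contain {1, 2, 3, 4, 5, 6, 7}, the full vertex set. Edge coverage: each edge of G has both endpoints in at least one bag. Running intersection: for every vertex, the bags containing it form a connected subtree. All three properties hold, so this is a valid tree decomposition of width max|bag| − 1 = 4, and hence tw(G) ≤ 4.

Yes; width 4.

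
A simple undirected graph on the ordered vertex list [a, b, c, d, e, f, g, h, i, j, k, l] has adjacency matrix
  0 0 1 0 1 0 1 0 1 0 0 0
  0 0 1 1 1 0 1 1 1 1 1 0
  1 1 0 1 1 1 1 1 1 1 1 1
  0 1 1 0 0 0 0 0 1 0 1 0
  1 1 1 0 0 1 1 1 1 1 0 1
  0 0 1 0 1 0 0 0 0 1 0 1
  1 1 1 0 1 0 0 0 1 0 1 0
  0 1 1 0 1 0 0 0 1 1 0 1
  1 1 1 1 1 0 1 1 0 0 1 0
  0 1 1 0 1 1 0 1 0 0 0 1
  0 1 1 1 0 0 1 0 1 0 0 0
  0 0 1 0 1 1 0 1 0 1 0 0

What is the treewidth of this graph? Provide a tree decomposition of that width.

Treewidth 4.
Bags: B1 = {b, c, e, h, j}  B2 = {c, e, h, j, l}  B3 = {b, c, e, h, i}  B4 = {b, c, e, g, i}  B5 = {b, c, g, i, k}  B6 = {c, e, f, j, l}  B7 = {b, c, d, i, k}  B8 = {a, c, e, g, i}
Tree: B1–B2, B1–B3, B3–B4, B4–B5, B2–B6, B5–B7, B4–B8

The largest bag has 5 vertices, giving width 4; this decomposition certifies tw(G) ≤ 4. On the other hand G contains the 5-clique {b, c, d, i, k}. A clique must lie in a single bag of any decomposition, so no decomposition can have width below 4. Combining the bounds, tw(G) = 4.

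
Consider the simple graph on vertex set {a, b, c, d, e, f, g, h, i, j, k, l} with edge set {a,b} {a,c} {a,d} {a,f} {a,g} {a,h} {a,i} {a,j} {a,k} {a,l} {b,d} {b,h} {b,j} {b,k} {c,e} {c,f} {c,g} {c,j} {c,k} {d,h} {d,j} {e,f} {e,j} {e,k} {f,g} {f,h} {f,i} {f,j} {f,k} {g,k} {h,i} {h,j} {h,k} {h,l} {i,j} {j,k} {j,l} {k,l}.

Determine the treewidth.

A width-4 tree decomposition is:
Bags: B1 = {a, f, h, j, k}  B2 = {a, f, h, i, j}  B3 = {a, c, f, j, k}  B4 = {a, h, j, k, l}  B5 = {c, e, f, j, k}  B6 = {a, b, h, j, k}  B7 = {a, b, d, h, j}  B8 = {a, c, f, g, k}
Tree: B1–B2, B1–B3, B1–B4, B3–B5, B1–B6, B6–B7, B3–B8
Every bag has size at most 5, so the width is 5 − 1 = 4 and tw(G) ≤ 4. Conversely, {c, e, f, j, k} is a clique of size 5, and the vertices of any clique must share a bag in every tree decomposition; so some bag has ≥ 5 vertices and tw(G) ≥ 4. Hence tw(G) = 4 exactly.

4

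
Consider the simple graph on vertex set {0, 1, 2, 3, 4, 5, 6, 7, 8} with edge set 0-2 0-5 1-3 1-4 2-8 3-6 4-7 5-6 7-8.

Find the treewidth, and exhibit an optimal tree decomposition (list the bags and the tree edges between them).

Treewidth 2.
One optimal decomposition is:
Bags: B1 = {1, 4, 7}  B2 = {1, 3, 7}  B3 = {3, 6, 7}  B4 = {5, 6, 7}  B5 = {0, 5, 7}  B6 = {0, 2, 7}  B7 = {2, 7, 8}
Tree: B1–B2, B2–B3, B3–B4, B4–B5, B5–B6, B6–B7

Every bag has size at most 3, so the width is 3 − 1 = 2 and tw(G) ≤ 2. Since 7–4–1–3–6–5–0–2–8–7 is a cycle in G, G is not acyclic. Forests are exactly the graphs of treewidth ≤ 1, so tw(G) ≥ 2. Hence tw(G) = 2 exactly.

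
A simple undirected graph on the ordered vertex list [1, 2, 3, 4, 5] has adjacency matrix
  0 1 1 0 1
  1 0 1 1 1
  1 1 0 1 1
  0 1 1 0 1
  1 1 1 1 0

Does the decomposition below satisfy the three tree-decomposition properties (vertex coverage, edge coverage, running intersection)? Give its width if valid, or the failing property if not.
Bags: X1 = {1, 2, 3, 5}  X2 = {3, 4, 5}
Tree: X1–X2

No — edge (2,4) lies in no bag.

A tree decomposition must satisfy three properties: every vertex lies in some bag; for every edge, both endpoints lie together in some bag; and for every vertex, the bags containing it form a connected subtree. Here edge (2,4) lies in no bag, so the decomposition is invalid.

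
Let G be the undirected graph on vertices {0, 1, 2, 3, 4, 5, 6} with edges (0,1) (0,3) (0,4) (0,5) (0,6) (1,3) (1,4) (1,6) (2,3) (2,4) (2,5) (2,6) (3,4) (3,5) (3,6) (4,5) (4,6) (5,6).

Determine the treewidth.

4

A width-4 tree decomposition is:
Bags: B1 = {2, 3, 4, 5, 6}  B2 = {0, 3, 4, 5, 6}  B3 = {0, 1, 3, 4, 6}
Tree: B1–B2, B2–B3
Every bag has size at most 5, so the width is 5 − 1 = 4 and tw(G) ≤ 4. On the other hand G contains the 5-clique {0, 1, 3, 4, 6}. A clique must lie in a single bag of any decomposition, so no decomposition can have width below 4. The upper and lower bounds meet at 4, so that is the treewidth.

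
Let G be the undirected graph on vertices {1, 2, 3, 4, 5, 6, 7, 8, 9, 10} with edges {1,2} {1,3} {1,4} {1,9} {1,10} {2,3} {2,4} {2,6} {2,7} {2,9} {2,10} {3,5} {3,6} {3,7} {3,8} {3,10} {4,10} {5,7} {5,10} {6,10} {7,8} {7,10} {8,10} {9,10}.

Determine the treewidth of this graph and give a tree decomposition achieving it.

Treewidth 3.
One optimal decomposition is:
Bags: B1 = {1, 2, 9, 10}  B2 = {1, 2, 3, 10}  B3 = {2, 3, 7, 10}  B4 = {3, 7, 8, 10}  B5 = {2, 3, 6, 10}  B6 = {3, 5, 7, 10}  B7 = {1, 2, 4, 10}
Tree: B1–B2, B2–B3, B3–B4, B2–B5, B3–B6, B1–B7

The largest bag has 4 vertices, giving width 3; this decomposition certifies tw(G) ≤ 3. On the other hand G contains the 4-clique {3, 7, 8, 10}. A clique must lie in a single bag of any decomposition, so no decomposition can have width below 3. Therefore the treewidth is 3.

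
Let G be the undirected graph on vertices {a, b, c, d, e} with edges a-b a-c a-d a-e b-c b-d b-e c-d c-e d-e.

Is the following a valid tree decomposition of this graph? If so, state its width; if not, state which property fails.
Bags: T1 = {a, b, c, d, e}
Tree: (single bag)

Yes; width 4.

Every vertex of G appears in some bag (union = {a, b, c, d, e}); every edge is covered by a bag; and for each vertex v the set of bags containing v is connected in the bag tree. The decomposition is therefore valid. The largest bag has 5 vertices, so the width is 4.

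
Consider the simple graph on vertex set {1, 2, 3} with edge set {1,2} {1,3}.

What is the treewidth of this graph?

1

A width-1 tree decomposition is:
Bags: B1 = {1, 2}  B2 = {1, 3}
Tree: B1–B2
Every bag has size at most 2, so the width is 2 − 1 = 1 and tw(G) ≤ 1. Any graph with an edge has treewidth ≥ 1, and G has the edge 2–1. Hence tw(G) = 1 exactly.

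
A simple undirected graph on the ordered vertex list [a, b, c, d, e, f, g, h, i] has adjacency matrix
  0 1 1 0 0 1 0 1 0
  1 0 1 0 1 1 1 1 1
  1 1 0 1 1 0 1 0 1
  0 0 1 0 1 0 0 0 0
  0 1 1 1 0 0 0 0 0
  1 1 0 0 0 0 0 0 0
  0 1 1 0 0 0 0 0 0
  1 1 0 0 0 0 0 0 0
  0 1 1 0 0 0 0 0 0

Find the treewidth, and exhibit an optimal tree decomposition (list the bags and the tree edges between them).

Treewidth 2.
One such decomposition:
Bags: B1 = {b, c, i}  B2 = {a, b, c}  B3 = {a, b, h}  B4 = {b, c, g}  B5 = {b, c, e}  B6 = {a, b, f}  B7 = {c, d, e}
Tree: B1–B2, B2–B3, B1–B4, B1–B5, B2–B6, B5–B7

Each bag holds 3 vertices, so the decomposition has width 2, which upper-bounds the treewidth. On the other hand G contains the 3-clique {c, d, e}. A clique must lie in a single bag of any decomposition, so no decomposition can have width below 2. Combining the bounds, tw(G) = 2.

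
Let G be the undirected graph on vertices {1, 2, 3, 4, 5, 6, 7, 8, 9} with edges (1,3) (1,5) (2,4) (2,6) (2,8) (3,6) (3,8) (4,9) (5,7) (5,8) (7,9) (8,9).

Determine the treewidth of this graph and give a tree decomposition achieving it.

Each bag holds 4 vertices, so the decomposition has width 3, which upper-bounds the treewidth. For the lower bound: the 4 vertex sets {2,4,6}, {9}, {8}, {1,3,5,7} are disjoint, each induces a connected subgraph, and every pair is joined by at least one edge of G. Contracting each set to a single vertex therefore yields K_{4} as a minor, and since treewidth is minor-monotone, tw(G) ≥ tw(K_{4}) = 3. Therefore the treewidth is 3.

Treewidth 3.
Bags: B1 = {2, 4, 6, 9}  B2 = {2, 6, 8, 9}  B3 = {3, 6, 8, 9}  B4 = {3, 7, 8, 9}  B5 = {3, 5, 7, 8}  B6 = {1, 3, 5, 7}
Tree: B1–B2, B2–B3, B3–B4, B4–B5, B5–B6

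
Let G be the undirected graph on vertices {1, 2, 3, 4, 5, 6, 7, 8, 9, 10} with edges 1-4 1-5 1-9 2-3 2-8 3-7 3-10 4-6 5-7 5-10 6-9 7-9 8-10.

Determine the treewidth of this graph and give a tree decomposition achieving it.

Each bag holds 3 vertices, so the decomposition has width 2, which upper-bounds the treewidth. The edges 6–4–1–9–6 form a cycle, so G is not a tree and its treewidth is at least 2. Hence tw(G) = 2 exactly.

Treewidth 2.
One such decomposition:
Bags: B1 = {4, 6, 9}  B2 = {1, 4, 9}  B3 = {1, 7, 9}  B4 = {1, 5, 7}  B5 = {3, 5, 7}  B6 = {3, 5, 10}  B7 = {2, 3, 10}  B8 = {2, 8, 10}
Tree: B1–B2, B2–B3, B3–B4, B4–B5, B5–B6, B6–B7, B7–B8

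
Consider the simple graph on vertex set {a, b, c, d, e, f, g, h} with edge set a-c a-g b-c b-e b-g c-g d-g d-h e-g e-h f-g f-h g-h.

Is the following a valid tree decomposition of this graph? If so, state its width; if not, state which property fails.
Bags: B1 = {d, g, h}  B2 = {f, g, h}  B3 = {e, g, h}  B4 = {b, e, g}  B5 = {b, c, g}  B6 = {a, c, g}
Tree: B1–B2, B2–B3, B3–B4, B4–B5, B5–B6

Every vertex of G appears in some bag (union = {a, b, c, d, e, f, g, h}); every edge is covered by a bag; and for each vertex v the set of bags containing v is connected in the bag tree. The decomposition is therefore valid. The largest bag has 3 vertices, so the width is 2.

Yes; width 2.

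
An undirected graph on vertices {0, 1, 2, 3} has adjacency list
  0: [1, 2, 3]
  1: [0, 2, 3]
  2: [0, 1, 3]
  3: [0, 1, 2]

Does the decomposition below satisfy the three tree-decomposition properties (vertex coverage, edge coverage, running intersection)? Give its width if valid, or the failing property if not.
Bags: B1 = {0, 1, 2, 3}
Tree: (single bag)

Yes; width 3.

Vertex coverage: the bags together contain {0, 1, 2, 3}, the full vertex set. Edge coverage: each edge of G has both endpoints in at least one bag. Running intersection: for every vertex, the bags containing it form a connected subtree. All three properties hold, so this is a valid tree decomposition of width max|bag| − 1 = 3, and hence tw(G) ≤ 3.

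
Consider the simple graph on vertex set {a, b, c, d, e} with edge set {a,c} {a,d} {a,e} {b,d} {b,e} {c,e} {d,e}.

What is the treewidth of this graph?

2

A width-2 tree decomposition is:
Bags: B1 = {a, c, e}  B2 = {a, d, e}  B3 = {b, d, e}
Tree: B1–B2, B2–B3
Each bag holds 3 vertices, so the decomposition has width 2, which upper-bounds the treewidth. On the other hand G contains the 3-clique {a, d, e}. A clique must lie in a single bag of any decomposition, so no decomposition can have width below 2. Combining the bounds, tw(G) = 2.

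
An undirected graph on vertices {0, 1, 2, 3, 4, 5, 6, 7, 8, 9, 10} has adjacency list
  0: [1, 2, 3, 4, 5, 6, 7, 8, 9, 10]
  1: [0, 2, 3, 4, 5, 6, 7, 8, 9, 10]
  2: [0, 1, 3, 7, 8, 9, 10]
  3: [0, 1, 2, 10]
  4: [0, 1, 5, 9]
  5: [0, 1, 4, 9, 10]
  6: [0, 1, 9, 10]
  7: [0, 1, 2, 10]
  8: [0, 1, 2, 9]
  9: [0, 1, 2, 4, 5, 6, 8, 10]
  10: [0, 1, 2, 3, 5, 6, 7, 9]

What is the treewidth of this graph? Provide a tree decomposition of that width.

Treewidth 4.
Bags: B1 = {0, 1, 4, 5, 9}  B2 = {0, 1, 5, 9, 10}  B3 = {0, 1, 2, 9, 10}  B4 = {0, 1, 2, 3, 10}  B5 = {0, 1, 2, 7, 10}  B6 = {0, 1, 6, 9, 10}  B7 = {0, 1, 2, 8, 9}
Tree: B1–B2, B2–B3, B3–B4, B4–B5, B2–B6, B3–B7

The largest bag has 5 vertices, giving width 4; this decomposition certifies tw(G) ≤ 4. For the lower bound, the 5 vertices {0, 1, 2, 8, 9} are pairwise adjacent, and any tree decomposition puts a clique entirely inside one bag — forcing width ≥ 4. The upper and lower bounds meet at 4, so that is the treewidth.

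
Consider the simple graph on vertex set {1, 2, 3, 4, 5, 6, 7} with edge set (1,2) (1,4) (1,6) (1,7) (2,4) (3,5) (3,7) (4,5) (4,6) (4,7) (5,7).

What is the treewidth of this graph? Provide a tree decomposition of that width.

The largest bag has 3 vertices, giving width 2; this decomposition certifies tw(G) ≤ 2. Conversely, {3, 5, 7} is a clique of size 3, and the vertices of any clique must share a bag in every tree decomposition; so some bag has ≥ 3 vertices and tw(G) ≥ 2. Combining the bounds, tw(G) = 2.

Treewidth 2.
Bags: B1 = {4, 5, 7}  B2 = {1, 4, 7}  B3 = {1, 2, 4}  B4 = {3, 5, 7}  B5 = {1, 4, 6}
Tree: B1–B2, B2–B3, B1–B4, B3–B5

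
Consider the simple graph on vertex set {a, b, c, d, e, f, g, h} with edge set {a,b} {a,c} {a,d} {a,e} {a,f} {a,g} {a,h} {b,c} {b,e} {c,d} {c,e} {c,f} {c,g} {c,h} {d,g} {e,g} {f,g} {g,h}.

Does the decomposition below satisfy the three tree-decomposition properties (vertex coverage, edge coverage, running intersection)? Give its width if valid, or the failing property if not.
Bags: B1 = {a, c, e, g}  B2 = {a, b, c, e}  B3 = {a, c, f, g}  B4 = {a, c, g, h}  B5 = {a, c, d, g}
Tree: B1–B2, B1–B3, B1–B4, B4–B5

Vertex coverage: the bags together contain {a, b, c, d, e, f, g, h}, the full vertex set. Edge coverage: each edge of G has both endpoints in at least one bag. Running intersection: for every vertex, the bags containing it form a connected subtree. All three properties hold, so this is a valid tree decomposition of width max|bag| − 1 = 3, and hence tw(G) ≤ 3.

Yes; width 3.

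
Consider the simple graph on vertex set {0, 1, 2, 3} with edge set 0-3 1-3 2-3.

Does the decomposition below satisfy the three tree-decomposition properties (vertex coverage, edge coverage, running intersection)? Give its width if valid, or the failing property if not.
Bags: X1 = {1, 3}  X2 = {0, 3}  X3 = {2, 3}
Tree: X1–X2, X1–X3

Yes; width 1.

Every vertex of G appears in some bag (union = {0, 1, 2, 3}); every edge is covered by a bag; and for each vertex v the set of bags containing v is connected in the bag tree. The decomposition is therefore valid. The largest bag has 2 vertices, so the width is 1.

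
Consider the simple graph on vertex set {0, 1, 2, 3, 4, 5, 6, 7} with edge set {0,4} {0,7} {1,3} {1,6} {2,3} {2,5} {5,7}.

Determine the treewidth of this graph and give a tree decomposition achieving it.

Treewidth 1.
One optimal decomposition is:
Bags: B1 = {1, 6}  B2 = {1, 3}  B3 = {2, 3}  B4 = {2, 5}  B5 = {5, 7}  B6 = {0, 7}  B7 = {0, 4}
Tree: B1–B2, B2–B3, B3–B4, B4–B5, B5–B6, B6–B7

The largest bag has 2 vertices, giving width 1; this decomposition certifies tw(G) ≤ 1. Any graph with an edge has treewidth ≥ 1, and G has the edge 6–1. Therefore the treewidth is 1.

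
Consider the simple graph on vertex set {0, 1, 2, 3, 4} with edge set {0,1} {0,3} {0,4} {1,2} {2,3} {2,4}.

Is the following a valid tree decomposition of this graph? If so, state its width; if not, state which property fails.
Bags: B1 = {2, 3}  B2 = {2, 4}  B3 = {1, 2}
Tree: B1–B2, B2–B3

No — vertex 0 appears in no bag.

A tree decomposition must satisfy three properties: every vertex lies in some bag; for every edge, both endpoints lie together in some bag; and for every vertex, the bags containing it form a connected subtree. Here vertex 0 appears in no bag, so the decomposition is invalid.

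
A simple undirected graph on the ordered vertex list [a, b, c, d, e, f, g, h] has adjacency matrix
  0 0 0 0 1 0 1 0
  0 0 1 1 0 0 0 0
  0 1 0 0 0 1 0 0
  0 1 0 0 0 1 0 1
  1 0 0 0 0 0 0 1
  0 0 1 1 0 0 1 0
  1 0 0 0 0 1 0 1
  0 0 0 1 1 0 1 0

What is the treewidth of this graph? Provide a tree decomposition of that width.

Treewidth 2.
One optimal decomposition is:
Bags: B1 = {b, c, f}  B2 = {b, d, f}  B3 = {d, f, g}  B4 = {d, g, h}  B5 = {a, g, h}  B6 = {a, e, h}
Tree: B1–B2, B2–B3, B3–B4, B4–B5, B5–B6

Every bag has size at most 3, so the width is 3 − 1 = 2 and tw(G) ≤ 2. The edges c–b–d–f–c form a cycle, so G is not a tree and its treewidth is at least 2. The upper and lower bounds meet at 2, so that is the treewidth.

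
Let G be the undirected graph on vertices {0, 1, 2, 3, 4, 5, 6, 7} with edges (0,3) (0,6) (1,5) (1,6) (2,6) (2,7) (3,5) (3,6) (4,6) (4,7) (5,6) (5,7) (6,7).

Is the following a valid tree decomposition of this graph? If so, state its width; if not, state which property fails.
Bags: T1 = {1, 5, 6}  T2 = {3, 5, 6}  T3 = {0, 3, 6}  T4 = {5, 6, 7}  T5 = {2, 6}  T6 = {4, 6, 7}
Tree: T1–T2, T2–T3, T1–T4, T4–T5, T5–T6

A tree decomposition must satisfy three properties: every vertex lies in some bag; for every edge, both endpoints lie together in some bag; and for every vertex, the bags containing it form a connected subtree. Here edge (7,2) lies in no bag, so the decomposition is invalid.

No — edge (7,2) lies in no bag.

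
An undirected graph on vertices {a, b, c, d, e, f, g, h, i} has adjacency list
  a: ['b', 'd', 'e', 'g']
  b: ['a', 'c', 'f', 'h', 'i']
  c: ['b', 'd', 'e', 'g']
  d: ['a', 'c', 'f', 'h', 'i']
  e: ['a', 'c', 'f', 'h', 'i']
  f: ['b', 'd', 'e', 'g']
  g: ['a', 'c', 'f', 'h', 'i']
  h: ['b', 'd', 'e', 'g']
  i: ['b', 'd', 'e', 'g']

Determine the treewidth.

A width-4 tree decomposition is:
Bags: B1 = {b, d, e, g, i}  B2 = {b, c, d, e, g}  B3 = {b, d, e, f, g}  B4 = {a, b, d, e, g}  B5 = {b, d, e, g, h}
Tree: B1–B2, B2–B3, B3–B4, B4–B5
Every bag has size at most 5, so the width is 5 − 1 = 4 and tw(G) ≤ 4. For the lower bound: the 5 vertex sets {b,i}, {c,e}, {d,f}, {g}, {a} are disjoint, each induces a connected subgraph, and every pair is joined by at least one edge of G. Contracting each set to a single vertex therefore yields K_{5} as a minor, and since treewidth is minor-monotone, tw(G) ≥ tw(K_{5}) = 4. The upper and lower bounds meet at 4, so that is the treewidth.

4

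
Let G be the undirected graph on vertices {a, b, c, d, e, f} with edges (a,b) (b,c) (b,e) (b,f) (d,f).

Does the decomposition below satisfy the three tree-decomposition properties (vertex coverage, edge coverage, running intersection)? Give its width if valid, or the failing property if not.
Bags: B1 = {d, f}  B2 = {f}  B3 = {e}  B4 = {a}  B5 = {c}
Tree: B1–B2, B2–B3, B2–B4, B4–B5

A tree decomposition must satisfy three properties: every vertex lies in some bag; for every edge, both endpoints lie together in some bag; and for every vertex, the bags containing it form a connected subtree. Here vertex b appears in no bag, so the decomposition is invalid.

No — vertex b appears in no bag.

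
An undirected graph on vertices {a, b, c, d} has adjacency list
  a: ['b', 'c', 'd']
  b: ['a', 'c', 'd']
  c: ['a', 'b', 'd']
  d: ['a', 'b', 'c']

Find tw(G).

3

A width-3 tree decomposition is:
Bags: B1 = {a, b, c, d}
Tree: (single bag)
A single bag containing all 4 vertices is trivially a valid decomposition of width 3. Conversely, {a, b, c, d} is a clique of size 4, and the vertices of any clique must share a bag in every tree decomposition; so some bag has ≥ 4 vertices and tw(G) ≥ 3. The upper and lower bounds meet at 3, so that is the treewidth.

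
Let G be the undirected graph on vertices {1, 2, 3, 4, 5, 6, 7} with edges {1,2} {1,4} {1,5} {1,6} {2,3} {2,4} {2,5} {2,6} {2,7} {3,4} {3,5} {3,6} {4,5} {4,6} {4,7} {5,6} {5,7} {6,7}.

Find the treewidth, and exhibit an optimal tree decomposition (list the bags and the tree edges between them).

Each bag holds 5 vertices, so the decomposition has width 4, which upper-bounds the treewidth. For the lower bound, the 5 vertices {1, 2, 4, 5, 6} are pairwise adjacent, and any tree decomposition puts a clique entirely inside one bag — forcing width ≥ 4. Hence tw(G) = 4 exactly.

Treewidth 4.
One such decomposition:
Bags: B1 = {2, 3, 4, 5, 6}  B2 = {2, 4, 5, 6, 7}  B3 = {1, 2, 4, 5, 6}
Tree: B1–B2, B2–B3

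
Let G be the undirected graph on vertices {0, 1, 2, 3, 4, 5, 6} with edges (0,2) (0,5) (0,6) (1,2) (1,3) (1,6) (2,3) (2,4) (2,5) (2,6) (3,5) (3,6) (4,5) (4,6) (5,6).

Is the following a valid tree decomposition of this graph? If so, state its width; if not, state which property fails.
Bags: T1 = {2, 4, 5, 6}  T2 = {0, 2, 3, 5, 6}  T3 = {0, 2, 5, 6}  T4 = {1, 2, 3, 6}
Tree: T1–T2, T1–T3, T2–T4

A tree decomposition must satisfy three properties: every vertex lies in some bag; for every edge, both endpoints lie together in some bag; and for every vertex, the bags containing it form a connected subtree. Here bags containing vertex 0 are not connected in the tree, so the decomposition is invalid.

No — bags containing vertex 0 are not connected in the tree.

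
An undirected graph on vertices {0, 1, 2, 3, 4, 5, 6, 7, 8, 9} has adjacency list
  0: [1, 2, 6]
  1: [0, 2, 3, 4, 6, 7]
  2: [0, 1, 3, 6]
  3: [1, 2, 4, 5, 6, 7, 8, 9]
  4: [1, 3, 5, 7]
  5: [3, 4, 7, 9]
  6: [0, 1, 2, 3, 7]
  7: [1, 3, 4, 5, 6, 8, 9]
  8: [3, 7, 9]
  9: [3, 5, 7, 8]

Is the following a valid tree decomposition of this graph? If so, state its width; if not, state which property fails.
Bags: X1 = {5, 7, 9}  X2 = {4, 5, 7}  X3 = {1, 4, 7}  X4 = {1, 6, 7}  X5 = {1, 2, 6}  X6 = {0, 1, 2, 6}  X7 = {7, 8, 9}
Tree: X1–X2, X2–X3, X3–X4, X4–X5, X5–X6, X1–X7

No — vertex 3 appears in no bag.

A tree decomposition must satisfy three properties: every vertex lies in some bag; for every edge, both endpoints lie together in some bag; and for every vertex, the bags containing it form a connected subtree. Here vertex 3 appears in no bag, so the decomposition is invalid.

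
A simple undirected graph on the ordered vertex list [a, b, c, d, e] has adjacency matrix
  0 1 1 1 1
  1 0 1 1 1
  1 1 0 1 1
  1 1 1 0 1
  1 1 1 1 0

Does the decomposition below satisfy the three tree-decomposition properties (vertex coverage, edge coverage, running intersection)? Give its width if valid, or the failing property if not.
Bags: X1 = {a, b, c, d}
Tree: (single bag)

A tree decomposition must satisfy three properties: every vertex lies in some bag; for every edge, both endpoints lie together in some bag; and for every vertex, the bags containing it form a connected subtree. Here vertex e appears in no bag, so the decomposition is invalid.

No — vertex e appears in no bag.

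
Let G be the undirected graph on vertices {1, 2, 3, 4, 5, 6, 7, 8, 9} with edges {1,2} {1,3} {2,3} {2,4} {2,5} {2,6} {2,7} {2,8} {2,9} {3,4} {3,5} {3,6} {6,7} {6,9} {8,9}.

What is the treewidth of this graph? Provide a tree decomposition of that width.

The largest bag has 3 vertices, giving width 2; this decomposition certifies tw(G) ≤ 2. On the other hand G contains the 3-clique {2, 8, 9}. A clique must lie in a single bag of any decomposition, so no decomposition can have width below 2. Therefore the treewidth is 2.

Treewidth 2.
Bags: B1 = {2, 6, 7}  B2 = {2, 6, 9}  B3 = {2, 8, 9}  B4 = {2, 3, 6}  B5 = {2, 3, 5}  B6 = {2, 3, 4}  B7 = {1, 2, 3}
Tree: B1–B2, B2–B3, B2–B4, B4–B5, B4–B6, B6–B7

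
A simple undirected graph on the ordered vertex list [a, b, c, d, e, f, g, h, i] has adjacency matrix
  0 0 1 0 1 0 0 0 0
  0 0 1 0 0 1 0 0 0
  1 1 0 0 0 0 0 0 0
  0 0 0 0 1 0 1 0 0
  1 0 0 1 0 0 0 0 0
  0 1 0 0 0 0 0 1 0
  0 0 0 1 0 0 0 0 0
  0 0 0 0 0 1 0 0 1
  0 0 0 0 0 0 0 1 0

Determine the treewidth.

A width-1 tree decomposition is:
Bags: B1 = {d, g}  B2 = {d, e}  B3 = {a, e}  B4 = {a, c}  B5 = {b, c}  B6 = {b, f}  B7 = {f, h}  B8 = {h, i}
Tree: B1–B2, B2–B3, B3–B4, B4–B5, B5–B6, B6–B7, B7–B8
Each bag holds 2 vertices, so the decomposition has width 1, which upper-bounds the treewidth. Since G has at least one edge (e.g. g–d), it is not an edgeless graph, so tw(G) ≥ 1. The upper and lower bounds meet at 1, so that is the treewidth.

1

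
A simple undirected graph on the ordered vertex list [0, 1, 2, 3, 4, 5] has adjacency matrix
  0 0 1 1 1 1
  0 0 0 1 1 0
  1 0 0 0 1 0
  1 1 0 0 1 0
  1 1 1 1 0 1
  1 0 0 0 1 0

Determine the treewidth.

2

A width-2 tree decomposition is:
Bags: B1 = {0, 3, 4}  B2 = {1, 3, 4}  B3 = {0, 2, 4}  B4 = {0, 4, 5}
Tree: B1–B2, B1–B3, B1–B4
Every bag has size at most 3, so the width is 3 − 1 = 2 and tw(G) ≤ 2. Conversely, {0, 2, 4} is a clique of size 3, and the vertices of any clique must share a bag in every tree decomposition; so some bag has ≥ 3 vertices and tw(G) ≥ 2. Combining the bounds, tw(G) = 2.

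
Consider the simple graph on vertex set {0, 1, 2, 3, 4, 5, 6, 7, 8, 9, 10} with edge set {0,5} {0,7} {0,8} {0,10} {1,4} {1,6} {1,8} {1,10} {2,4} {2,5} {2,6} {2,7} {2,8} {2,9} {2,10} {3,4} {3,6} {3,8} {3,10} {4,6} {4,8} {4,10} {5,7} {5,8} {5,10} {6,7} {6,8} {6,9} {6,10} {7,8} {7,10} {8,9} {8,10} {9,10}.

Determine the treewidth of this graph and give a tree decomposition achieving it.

Each bag holds 5 vertices, so the decomposition has width 4, which upper-bounds the treewidth. On the other hand G contains the 5-clique {0, 5, 7, 8, 10}. A clique must lie in a single bag of any decomposition, so no decomposition can have width below 4. Therefore the treewidth is 4.

Treewidth 4.
One such decomposition:
Bags: B1 = {2, 6, 7, 8, 10}  B2 = {2, 4, 6, 8, 10}  B3 = {2, 5, 7, 8, 10}  B4 = {2, 6, 8, 9, 10}  B5 = {3, 4, 6, 8, 10}  B6 = {0, 5, 7, 8, 10}  B7 = {1, 4, 6, 8, 10}
Tree: B1–B2, B1–B3, B1–B4, B2–B5, B3–B6, B5–B7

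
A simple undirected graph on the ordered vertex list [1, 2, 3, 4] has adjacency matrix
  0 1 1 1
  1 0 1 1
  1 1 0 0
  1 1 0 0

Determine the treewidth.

2

A width-2 tree decomposition is:
Bags: B1 = {1, 2, 4}  B2 = {1, 2, 3}
Tree: B1–B2
Every bag has size at most 3, so the width is 3 − 1 = 2 and tw(G) ≤ 2. For the lower bound, the 3 vertices {1, 2, 3} are pairwise adjacent, and any tree decomposition puts a clique entirely inside one bag — forcing width ≥ 2. The upper and lower bounds meet at 2, so that is the treewidth.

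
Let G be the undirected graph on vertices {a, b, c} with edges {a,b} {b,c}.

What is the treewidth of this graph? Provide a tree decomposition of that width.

Treewidth 1.
One such decomposition:
Bags: B1 = {b, c}  B2 = {a, b}
Tree: B1–B2

Every bag has size at most 2, so the width is 2 − 1 = 1 and tw(G) ≤ 1. G has an edge, so its treewidth is at least 1. Combining the bounds, tw(G) = 1.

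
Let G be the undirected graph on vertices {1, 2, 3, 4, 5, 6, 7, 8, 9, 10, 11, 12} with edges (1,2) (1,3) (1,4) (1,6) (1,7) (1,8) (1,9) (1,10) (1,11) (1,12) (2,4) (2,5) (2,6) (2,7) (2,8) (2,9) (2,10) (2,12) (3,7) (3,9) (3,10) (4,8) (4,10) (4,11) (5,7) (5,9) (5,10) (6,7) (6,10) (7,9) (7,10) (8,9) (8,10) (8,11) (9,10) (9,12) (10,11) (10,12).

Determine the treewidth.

A width-4 tree decomposition is:
Bags: B1 = {1, 2, 7, 9, 10}  B2 = {1, 3, 7, 9, 10}  B3 = {1, 2, 8, 9, 10}  B4 = {2, 5, 7, 9, 10}  B5 = {1, 2, 9, 10, 12}  B6 = {1, 2, 4, 8, 10}  B7 = {1, 4, 8, 10, 11}  B8 = {1, 2, 6, 7, 10}
Tree: B1–B2, B1–B3, B1–B4, B3–B5, B3–B6, B6–B7, B1–B8
Every bag has size at most 5, so the width is 5 − 1 = 4 and tw(G) ≤ 4. On the other hand G contains the 5-clique {1, 4, 8, 10, 11}. A clique must lie in a single bag of any decomposition, so no decomposition can have width below 4. Therefore the treewidth is 4.

4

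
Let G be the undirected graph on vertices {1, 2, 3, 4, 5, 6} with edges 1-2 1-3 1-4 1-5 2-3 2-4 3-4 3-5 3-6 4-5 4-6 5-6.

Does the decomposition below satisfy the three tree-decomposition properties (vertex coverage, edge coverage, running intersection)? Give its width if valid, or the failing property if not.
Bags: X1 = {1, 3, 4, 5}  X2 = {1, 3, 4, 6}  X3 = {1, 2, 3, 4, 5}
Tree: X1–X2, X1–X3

No — edge (5,6) lies in no bag.

A tree decomposition must satisfy three properties: every vertex lies in some bag; for every edge, both endpoints lie together in some bag; and for every vertex, the bags containing it form a connected subtree. Here edge (5,6) lies in no bag, so the decomposition is invalid.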